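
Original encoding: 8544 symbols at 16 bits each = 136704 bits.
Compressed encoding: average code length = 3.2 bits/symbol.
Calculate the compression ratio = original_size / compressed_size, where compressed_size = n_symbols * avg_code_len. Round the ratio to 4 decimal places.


original_size = n_symbols * orig_bits = 8544 * 16 = 136704 bits
compressed_size = n_symbols * avg_code_len = 8544 * 3.2 = 27340.8 bits
ratio = original_size / compressed_size = 136704 / 27340.8 = 5.0

Compression ratio = 5.0


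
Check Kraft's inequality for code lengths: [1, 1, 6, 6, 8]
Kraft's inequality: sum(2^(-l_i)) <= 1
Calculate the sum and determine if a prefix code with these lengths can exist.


Sum = 2^(-1) + 2^(-1) + 2^(-6) + 2^(-6) + 2^(-8)
    = 0.5 + 0.5 + 0.015625 + 0.015625 + 0.00390625
    = 265/256 = 1.03515625
Since 1.03515625 > 1, Kraft's inequality is NOT satisfied.
A prefix code with these lengths CANNOT exist.

Kraft sum = 1.03515625. Not satisfied.


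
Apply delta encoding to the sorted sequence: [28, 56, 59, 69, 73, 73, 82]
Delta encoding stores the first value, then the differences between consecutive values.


First value: 28
Deltas:
  56 - 28 = 28
  59 - 56 = 3
  69 - 59 = 10
  73 - 69 = 4
  73 - 73 = 0
  82 - 73 = 9


Delta encoded: [28, 28, 3, 10, 4, 0, 9]


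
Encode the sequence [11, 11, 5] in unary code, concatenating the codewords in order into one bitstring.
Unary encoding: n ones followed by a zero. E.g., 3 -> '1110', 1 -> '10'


Encode each number as n ones followed by a terminating 0:
  11 -> 111111111110 (12 bits)
  11 -> 111111111110 (12 bits)
  5 -> 111110 (6 bits)
Total length = 12 + 12 + 6 = 30 bits.

Unary([11, 11, 5]) = 111111111110111111111110111110 (30 bits)


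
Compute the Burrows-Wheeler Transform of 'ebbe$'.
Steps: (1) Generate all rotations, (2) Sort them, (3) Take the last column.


Rotations (sorted):
  0: $ebbe -> last char: e
  1: bbe$e -> last char: e
  2: be$eb -> last char: b
  3: e$ebb -> last char: b
  4: ebbe$ -> last char: $


BWT = eebb$


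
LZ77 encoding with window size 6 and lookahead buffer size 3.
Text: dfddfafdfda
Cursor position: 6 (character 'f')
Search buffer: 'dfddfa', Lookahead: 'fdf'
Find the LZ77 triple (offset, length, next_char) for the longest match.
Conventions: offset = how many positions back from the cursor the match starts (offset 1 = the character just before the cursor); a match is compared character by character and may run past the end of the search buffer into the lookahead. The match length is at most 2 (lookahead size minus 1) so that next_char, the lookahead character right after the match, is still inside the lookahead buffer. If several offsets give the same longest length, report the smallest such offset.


Try each offset into the search buffer:
  offset=1 (pos 5, char 'a'): match length 0
  offset=2 (pos 4, char 'f'): match length 1
  offset=3 (pos 3, char 'd'): match length 0
  offset=4 (pos 2, char 'd'): match length 0
  offset=5 (pos 1, char 'f'): match length 2
  offset=6 (pos 0, char 'd'): match length 0
Longest match has length 2 at offset 5.
next_char = character at position 6 + 2 = 8 -> 'f'

Best match: offset=5, length=2 (matching 'fd' starting at position 1)
LZ77 triple: (5, 2, 'f')


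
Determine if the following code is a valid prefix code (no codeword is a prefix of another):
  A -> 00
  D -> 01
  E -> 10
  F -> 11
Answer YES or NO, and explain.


Checking each pair (does one codeword prefix another?):
  A='00' vs D='01': no prefix
  A='00' vs E='10': no prefix
  A='00' vs F='11': no prefix
  D='01' vs A='00': no prefix
  D='01' vs E='10': no prefix
  D='01' vs F='11': no prefix
  E='10' vs A='00': no prefix
  E='10' vs D='01': no prefix
  E='10' vs F='11': no prefix
  F='11' vs A='00': no prefix
  F='11' vs D='01': no prefix
  F='11' vs E='10': no prefix
No violation found over all pairs.

YES -- this is a valid prefix code. No codeword is a prefix of any other codeword.


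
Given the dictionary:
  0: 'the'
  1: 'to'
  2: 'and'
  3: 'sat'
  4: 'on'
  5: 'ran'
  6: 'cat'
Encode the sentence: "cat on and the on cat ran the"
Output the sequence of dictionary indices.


Look up each word in the dictionary:
  'cat' -> 6
  'on' -> 4
  'and' -> 2
  'the' -> 0
  'on' -> 4
  'cat' -> 6
  'ran' -> 5
  'the' -> 0

Encoded: [6, 4, 2, 0, 4, 6, 5, 0]


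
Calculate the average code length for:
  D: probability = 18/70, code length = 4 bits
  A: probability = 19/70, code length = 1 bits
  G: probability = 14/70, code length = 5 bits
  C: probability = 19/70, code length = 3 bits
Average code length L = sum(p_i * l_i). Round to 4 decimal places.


Weighted contributions p_i * l_i:
  D: (18/70) * 4 = 72/70
  A: (19/70) * 1 = 19/70
  G: (14/70) * 5 = 70/70
  C: (19/70) * 3 = 57/70
Sum = (72 + 19 + 70 + 57)/70 = 218/70

L = 218/70 = 3.1143 bits/symbol


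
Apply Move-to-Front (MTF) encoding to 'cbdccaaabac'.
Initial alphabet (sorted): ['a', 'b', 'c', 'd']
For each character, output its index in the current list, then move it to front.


MTF encoding:
'c': index 2 in ['a', 'b', 'c', 'd'] -> ['c', 'a', 'b', 'd']
'b': index 2 in ['c', 'a', 'b', 'd'] -> ['b', 'c', 'a', 'd']
'd': index 3 in ['b', 'c', 'a', 'd'] -> ['d', 'b', 'c', 'a']
'c': index 2 in ['d', 'b', 'c', 'a'] -> ['c', 'd', 'b', 'a']
'c': index 0 in ['c', 'd', 'b', 'a'] -> ['c', 'd', 'b', 'a']
'a': index 3 in ['c', 'd', 'b', 'a'] -> ['a', 'c', 'd', 'b']
'a': index 0 in ['a', 'c', 'd', 'b'] -> ['a', 'c', 'd', 'b']
'a': index 0 in ['a', 'c', 'd', 'b'] -> ['a', 'c', 'd', 'b']
'b': index 3 in ['a', 'c', 'd', 'b'] -> ['b', 'a', 'c', 'd']
'a': index 1 in ['b', 'a', 'c', 'd'] -> ['a', 'b', 'c', 'd']
'c': index 2 in ['a', 'b', 'c', 'd'] -> ['c', 'a', 'b', 'd']


Output: [2, 2, 3, 2, 0, 3, 0, 0, 3, 1, 2]


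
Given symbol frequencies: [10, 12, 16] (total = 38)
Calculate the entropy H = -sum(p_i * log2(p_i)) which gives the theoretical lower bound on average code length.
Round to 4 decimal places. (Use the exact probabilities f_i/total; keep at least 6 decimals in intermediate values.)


Per-symbol terms -p_i * log2(p_i) with p_i = f_i/38:
  p = 10/38 = 0.263158: log2(p) = -1.925999, -p*log2(p) = 0.506842
  p = 12/38 = 0.315789: log2(p) = -1.662965, -p*log2(p) = 0.525147
  p = 16/38 = 0.421053: log2(p) = -1.247928, -p*log2(p) = 0.525443
H = 0.506842 + 0.525147 + 0.525443 = 1.557432

H = 1.5574 bits/symbol


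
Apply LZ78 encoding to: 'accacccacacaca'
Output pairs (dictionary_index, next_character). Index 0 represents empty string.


LZ78 encoding steps:
Dictionary: {0: ''}
Step 1: w='' (idx 0), next='a' -> output (0, 'a'), add 'a' as idx 1
Step 2: w='' (idx 0), next='c' -> output (0, 'c'), add 'c' as idx 2
Step 3: w='c' (idx 2), next='a' -> output (2, 'a'), add 'ca' as idx 3
Step 4: w='c' (idx 2), next='c' -> output (2, 'c'), add 'cc' as idx 4
Step 5: w='ca' (idx 3), next='c' -> output (3, 'c'), add 'cac' as idx 5
Step 6: w='a' (idx 1), next='c' -> output (1, 'c'), add 'ac' as idx 6
Step 7: w='ac' (idx 6), next='a' -> output (6, 'a'), add 'aca' as idx 7


Encoded: [(0, 'a'), (0, 'c'), (2, 'a'), (2, 'c'), (3, 'c'), (1, 'c'), (6, 'a')]


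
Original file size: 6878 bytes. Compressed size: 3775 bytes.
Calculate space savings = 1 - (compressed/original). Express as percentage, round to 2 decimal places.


ratio = compressed/original = 3775/6878 = 0.548851
savings = 1 - ratio = 1 - 0.548851 = 0.451149
as a percentage: 0.451149 * 100 = 45.11%

Space savings = 1 - 3775/6878 = 45.11%


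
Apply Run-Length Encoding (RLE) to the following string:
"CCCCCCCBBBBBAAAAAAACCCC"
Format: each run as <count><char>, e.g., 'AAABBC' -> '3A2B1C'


Scanning runs left to right:
  i=0: run of 'C' x 7 -> '7C'
  i=7: run of 'B' x 5 -> '5B'
  i=12: run of 'A' x 7 -> '7A'
  i=19: run of 'C' x 4 -> '4C'

RLE = 7C5B7A4C


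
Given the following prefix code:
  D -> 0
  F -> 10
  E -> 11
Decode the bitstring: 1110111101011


Decoding step by step:
Bits 11 -> E
Bits 10 -> F
Bits 11 -> E
Bits 11 -> E
Bits 0 -> D
Bits 10 -> F
Bits 11 -> E


Decoded message: EFEEDFE


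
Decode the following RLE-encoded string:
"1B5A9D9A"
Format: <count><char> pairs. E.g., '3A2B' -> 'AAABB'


Expanding each <count><char> pair:
  1B -> 'B'
  5A -> 'AAAAA'
  9D -> 'DDDDDDDDD'
  9A -> 'AAAAAAAAA'

Decoded = BAAAAADDDDDDDDDAAAAAAAAA


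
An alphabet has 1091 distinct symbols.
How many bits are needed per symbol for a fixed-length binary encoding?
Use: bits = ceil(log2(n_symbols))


log2(1091) = 10.0914
Bracket: 2^10 = 1024 < 1091 <= 2^11 = 2048
So ceil(log2(1091)) = 11

bits = ceil(log2(1091)) = ceil(10.0914) = 11 bits


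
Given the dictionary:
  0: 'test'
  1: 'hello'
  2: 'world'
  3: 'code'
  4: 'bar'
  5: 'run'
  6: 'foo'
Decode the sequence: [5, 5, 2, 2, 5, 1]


Look up each index in the dictionary:
  5 -> 'run'
  5 -> 'run'
  2 -> 'world'
  2 -> 'world'
  5 -> 'run'
  1 -> 'hello'

Decoded: "run run world world run hello"


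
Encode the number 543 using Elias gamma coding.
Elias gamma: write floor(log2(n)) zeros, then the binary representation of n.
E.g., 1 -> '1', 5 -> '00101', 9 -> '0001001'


num_bits = floor(log2(543)) + 1 = 10
leading_zeros = num_bits - 1 = 9
binary(543) = 1000011111

Elias gamma(543) = '000000000' + '1000011111' = 0000000001000011111 (19 bits)


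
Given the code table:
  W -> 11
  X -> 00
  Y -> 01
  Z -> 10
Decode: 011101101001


Decoding:
01 -> Y
11 -> W
01 -> Y
10 -> Z
10 -> Z
01 -> Y


Result: YWYZZY


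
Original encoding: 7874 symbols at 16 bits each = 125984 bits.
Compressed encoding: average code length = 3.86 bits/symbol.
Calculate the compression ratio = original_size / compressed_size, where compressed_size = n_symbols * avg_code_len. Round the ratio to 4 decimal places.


original_size = n_symbols * orig_bits = 7874 * 16 = 125984 bits
compressed_size = n_symbols * avg_code_len = 7874 * 3.86 = 30393.64 bits
ratio = original_size / compressed_size = 125984 / 30393.64 = 4.1451

Compression ratio = 4.1451


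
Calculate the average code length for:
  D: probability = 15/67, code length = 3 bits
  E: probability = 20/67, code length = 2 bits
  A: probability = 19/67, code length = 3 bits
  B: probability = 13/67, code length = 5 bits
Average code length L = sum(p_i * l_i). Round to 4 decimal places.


Weighted contributions p_i * l_i:
  D: (15/67) * 3 = 45/67
  E: (20/67) * 2 = 40/67
  A: (19/67) * 3 = 57/67
  B: (13/67) * 5 = 65/67
Sum = (45 + 40 + 57 + 65)/67 = 207/67

L = 207/67 = 3.0896 bits/symbol


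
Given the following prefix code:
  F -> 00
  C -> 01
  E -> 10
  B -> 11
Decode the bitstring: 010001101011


Decoding step by step:
Bits 01 -> C
Bits 00 -> F
Bits 01 -> C
Bits 10 -> E
Bits 10 -> E
Bits 11 -> B


Decoded message: CFCEEB


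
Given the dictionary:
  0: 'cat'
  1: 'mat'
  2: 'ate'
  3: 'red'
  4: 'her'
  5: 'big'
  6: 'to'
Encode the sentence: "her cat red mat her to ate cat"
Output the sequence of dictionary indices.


Look up each word in the dictionary:
  'her' -> 4
  'cat' -> 0
  'red' -> 3
  'mat' -> 1
  'her' -> 4
  'to' -> 6
  'ate' -> 2
  'cat' -> 0

Encoded: [4, 0, 3, 1, 4, 6, 2, 0]


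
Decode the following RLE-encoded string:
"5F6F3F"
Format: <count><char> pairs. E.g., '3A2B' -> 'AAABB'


Expanding each <count><char> pair:
  5F -> 'FFFFF'
  6F -> 'FFFFFF'
  3F -> 'FFF'

Decoded = FFFFFFFFFFFFFF


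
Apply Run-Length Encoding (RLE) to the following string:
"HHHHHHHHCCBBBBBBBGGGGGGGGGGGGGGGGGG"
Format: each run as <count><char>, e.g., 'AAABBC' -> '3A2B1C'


Scanning runs left to right:
  i=0: run of 'H' x 8 -> '8H'
  i=8: run of 'C' x 2 -> '2C'
  i=10: run of 'B' x 7 -> '7B'
  i=17: run of 'G' x 18 -> '18G'

RLE = 8H2C7B18G


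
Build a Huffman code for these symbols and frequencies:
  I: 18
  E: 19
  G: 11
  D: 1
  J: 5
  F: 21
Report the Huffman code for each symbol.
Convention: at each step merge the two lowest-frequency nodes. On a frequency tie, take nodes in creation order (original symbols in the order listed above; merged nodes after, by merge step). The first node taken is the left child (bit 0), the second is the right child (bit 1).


Huffman tree construction:
Step 1: Merge D(1) + J(5) = 6
Step 2: Merge (D+J)(6) + G(11) = 17
Step 3: Merge ((D+J)+G)(17) + I(18) = 35
Step 4: Merge E(19) + F(21) = 40
Step 5: Merge (((D+J)+G)+I)(35) + (E+F)(40) = 75
Read each symbol's code off the tree from the root (left child = 0, right child = 1).

Codes:
  I: 01 (length 2)
  E: 10 (length 2)
  G: 001 (length 3)
  D: 0000 (length 4)
  J: 0001 (length 4)
  F: 11 (length 2)
Average code length: 173/75 = 2.3067 bits/symbol


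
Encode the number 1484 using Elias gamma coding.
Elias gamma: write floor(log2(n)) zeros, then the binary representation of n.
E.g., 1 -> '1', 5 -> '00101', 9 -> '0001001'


num_bits = floor(log2(1484)) + 1 = 11
leading_zeros = num_bits - 1 = 10
binary(1484) = 10111001100

Elias gamma(1484) = '0000000000' + '10111001100' = 000000000010111001100 (21 bits)


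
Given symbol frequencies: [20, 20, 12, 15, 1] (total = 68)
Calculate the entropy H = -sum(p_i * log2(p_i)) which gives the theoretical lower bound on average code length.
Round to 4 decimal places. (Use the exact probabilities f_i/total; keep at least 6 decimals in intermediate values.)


Per-symbol terms -p_i * log2(p_i) with p_i = f_i/68:
  p = 20/68 = 0.294118: log2(p) = -1.765535, -p*log2(p) = 0.519275
  p = 20/68 = 0.294118: log2(p) = -1.765535, -p*log2(p) = 0.519275
  p = 12/68 = 0.176471: log2(p) = -2.502500, -p*log2(p) = 0.441618
  p = 15/68 = 0.220588: log2(p) = -2.180572, -p*log2(p) = 0.481009
  p = 1/68 = 0.014706: log2(p) = -6.087463, -p*log2(p) = 0.089522
H = 0.519275 + 0.519275 + 0.441618 + 0.481009 + 0.089522 = 2.050699

H = 2.0507 bits/symbol


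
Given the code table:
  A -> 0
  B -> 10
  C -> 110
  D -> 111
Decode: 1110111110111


Decoding:
111 -> D
0 -> A
111 -> D
110 -> C
111 -> D


Result: DADCD


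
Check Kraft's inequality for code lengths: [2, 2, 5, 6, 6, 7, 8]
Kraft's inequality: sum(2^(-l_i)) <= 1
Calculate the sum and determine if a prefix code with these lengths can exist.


Sum = 2^(-2) + 2^(-2) + 2^(-5) + 2^(-6) + 2^(-6) + 2^(-7) + 2^(-8)
    = 0.25 + 0.25 + 0.03125 + 0.015625 + 0.015625 + 0.0078125 + 0.00390625
    = 147/256 = 0.57421875
Since 0.57421875 <= 1, Kraft's inequality IS satisfied.
A prefix code with these lengths CAN exist.

Kraft sum = 0.57421875. Satisfied.


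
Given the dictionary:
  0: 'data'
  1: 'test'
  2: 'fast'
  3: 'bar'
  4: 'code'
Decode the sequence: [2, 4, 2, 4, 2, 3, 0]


Look up each index in the dictionary:
  2 -> 'fast'
  4 -> 'code'
  2 -> 'fast'
  4 -> 'code'
  2 -> 'fast'
  3 -> 'bar'
  0 -> 'data'

Decoded: "fast code fast code fast bar data"


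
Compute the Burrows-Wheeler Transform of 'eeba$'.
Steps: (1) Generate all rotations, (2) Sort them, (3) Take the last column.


Rotations (sorted):
  0: $eeba -> last char: a
  1: a$eeb -> last char: b
  2: ba$ee -> last char: e
  3: eba$e -> last char: e
  4: eeba$ -> last char: $


BWT = abee$


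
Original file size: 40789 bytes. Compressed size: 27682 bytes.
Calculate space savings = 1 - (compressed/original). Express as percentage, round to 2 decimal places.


ratio = compressed/original = 27682/40789 = 0.678663
savings = 1 - ratio = 1 - 0.678663 = 0.321337
as a percentage: 0.321337 * 100 = 32.13%

Space savings = 1 - 27682/40789 = 32.13%


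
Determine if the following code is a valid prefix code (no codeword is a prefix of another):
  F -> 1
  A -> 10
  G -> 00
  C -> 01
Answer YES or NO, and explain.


Checking each pair (does one codeword prefix another?):
  F='1' vs A='10': prefix -- VIOLATION

NO -- this is NOT a valid prefix code. F (1) is a prefix of A (10).


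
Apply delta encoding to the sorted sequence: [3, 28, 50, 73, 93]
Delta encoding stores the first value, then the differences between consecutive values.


First value: 3
Deltas:
  28 - 3 = 25
  50 - 28 = 22
  73 - 50 = 23
  93 - 73 = 20


Delta encoded: [3, 25, 22, 23, 20]


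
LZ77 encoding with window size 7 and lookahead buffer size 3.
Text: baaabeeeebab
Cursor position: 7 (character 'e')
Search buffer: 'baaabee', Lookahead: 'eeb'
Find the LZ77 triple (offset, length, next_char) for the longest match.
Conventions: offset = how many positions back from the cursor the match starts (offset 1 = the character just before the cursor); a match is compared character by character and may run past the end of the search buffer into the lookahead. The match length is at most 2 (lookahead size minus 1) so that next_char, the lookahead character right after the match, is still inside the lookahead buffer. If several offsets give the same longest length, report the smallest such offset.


Try each offset into the search buffer:
  offset=1 (pos 6, char 'e'): match length 2
  offset=2 (pos 5, char 'e'): match length 2
  offset=3 (pos 4, char 'b'): match length 0
  offset=4 (pos 3, char 'a'): match length 0
  offset=5 (pos 2, char 'a'): match length 0
  offset=6 (pos 1, char 'a'): match length 0
  offset=7 (pos 0, char 'b'): match length 0
Longest match has length 2, found at offsets 1, 2; take the smallest, offset 1.
next_char = character at position 7 + 2 = 9 -> 'b'

Best match: offset=1, length=2 (matching 'ee' starting at position 6)
LZ77 triple: (1, 2, 'b')


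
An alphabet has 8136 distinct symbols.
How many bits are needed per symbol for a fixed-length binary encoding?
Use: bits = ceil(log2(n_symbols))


log2(8136) = 12.9901
Bracket: 2^12 = 4096 < 8136 <= 2^13 = 8192
So ceil(log2(8136)) = 13

bits = ceil(log2(8136)) = ceil(12.9901) = 13 bits


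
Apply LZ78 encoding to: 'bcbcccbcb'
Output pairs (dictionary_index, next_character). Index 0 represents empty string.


LZ78 encoding steps:
Dictionary: {0: ''}
Step 1: w='' (idx 0), next='b' -> output (0, 'b'), add 'b' as idx 1
Step 2: w='' (idx 0), next='c' -> output (0, 'c'), add 'c' as idx 2
Step 3: w='b' (idx 1), next='c' -> output (1, 'c'), add 'bc' as idx 3
Step 4: w='c' (idx 2), next='c' -> output (2, 'c'), add 'cc' as idx 4
Step 5: w='bc' (idx 3), next='b' -> output (3, 'b'), add 'bcb' as idx 5


Encoded: [(0, 'b'), (0, 'c'), (1, 'c'), (2, 'c'), (3, 'b')]


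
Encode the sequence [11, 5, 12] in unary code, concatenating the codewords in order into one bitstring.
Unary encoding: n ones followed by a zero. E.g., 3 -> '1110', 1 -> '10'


Encode each number as n ones followed by a terminating 0:
  11 -> 111111111110 (12 bits)
  5 -> 111110 (6 bits)
  12 -> 1111111111110 (13 bits)
Total length = 12 + 6 + 13 = 31 bits.

Unary([11, 5, 12]) = 1111111111101111101111111111110 (31 bits)


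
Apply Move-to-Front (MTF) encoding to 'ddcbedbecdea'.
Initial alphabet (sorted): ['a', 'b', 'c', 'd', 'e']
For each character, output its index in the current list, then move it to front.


MTF encoding:
'd': index 3 in ['a', 'b', 'c', 'd', 'e'] -> ['d', 'a', 'b', 'c', 'e']
'd': index 0 in ['d', 'a', 'b', 'c', 'e'] -> ['d', 'a', 'b', 'c', 'e']
'c': index 3 in ['d', 'a', 'b', 'c', 'e'] -> ['c', 'd', 'a', 'b', 'e']
'b': index 3 in ['c', 'd', 'a', 'b', 'e'] -> ['b', 'c', 'd', 'a', 'e']
'e': index 4 in ['b', 'c', 'd', 'a', 'e'] -> ['e', 'b', 'c', 'd', 'a']
'd': index 3 in ['e', 'b', 'c', 'd', 'a'] -> ['d', 'e', 'b', 'c', 'a']
'b': index 2 in ['d', 'e', 'b', 'c', 'a'] -> ['b', 'd', 'e', 'c', 'a']
'e': index 2 in ['b', 'd', 'e', 'c', 'a'] -> ['e', 'b', 'd', 'c', 'a']
'c': index 3 in ['e', 'b', 'd', 'c', 'a'] -> ['c', 'e', 'b', 'd', 'a']
'd': index 3 in ['c', 'e', 'b', 'd', 'a'] -> ['d', 'c', 'e', 'b', 'a']
'e': index 2 in ['d', 'c', 'e', 'b', 'a'] -> ['e', 'd', 'c', 'b', 'a']
'a': index 4 in ['e', 'd', 'c', 'b', 'a'] -> ['a', 'e', 'd', 'c', 'b']


Output: [3, 0, 3, 3, 4, 3, 2, 2, 3, 3, 2, 4]


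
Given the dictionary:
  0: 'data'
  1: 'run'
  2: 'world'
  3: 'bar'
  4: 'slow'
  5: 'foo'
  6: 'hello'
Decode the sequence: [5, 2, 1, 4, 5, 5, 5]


Look up each index in the dictionary:
  5 -> 'foo'
  2 -> 'world'
  1 -> 'run'
  4 -> 'slow'
  5 -> 'foo'
  5 -> 'foo'
  5 -> 'foo'

Decoded: "foo world run slow foo foo foo"


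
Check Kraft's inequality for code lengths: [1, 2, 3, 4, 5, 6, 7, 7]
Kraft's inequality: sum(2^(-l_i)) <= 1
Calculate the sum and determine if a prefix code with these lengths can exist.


Sum = 2^(-1) + 2^(-2) + 2^(-3) + 2^(-4) + 2^(-5) + 2^(-6) + 2^(-7) + 2^(-7)
    = 0.5 + 0.25 + 0.125 + 0.0625 + 0.03125 + 0.015625 + 0.0078125 + 0.0078125
    = 128/128 = 1.0
Since 1.0 <= 1, Kraft's inequality IS satisfied.
A prefix code with these lengths CAN exist.

Kraft sum = 1.0. Satisfied.


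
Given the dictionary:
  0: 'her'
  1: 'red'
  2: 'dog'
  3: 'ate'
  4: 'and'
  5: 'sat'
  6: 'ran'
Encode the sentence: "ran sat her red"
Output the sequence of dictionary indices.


Look up each word in the dictionary:
  'ran' -> 6
  'sat' -> 5
  'her' -> 0
  'red' -> 1

Encoded: [6, 5, 0, 1]


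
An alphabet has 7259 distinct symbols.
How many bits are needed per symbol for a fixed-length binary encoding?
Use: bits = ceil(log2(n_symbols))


log2(7259) = 12.8256
Bracket: 2^12 = 4096 < 7259 <= 2^13 = 8192
So ceil(log2(7259)) = 13

bits = ceil(log2(7259)) = ceil(12.8256) = 13 bits


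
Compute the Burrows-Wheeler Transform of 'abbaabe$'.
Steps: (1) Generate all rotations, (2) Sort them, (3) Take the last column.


Rotations (sorted):
  0: $abbaabe -> last char: e
  1: aabe$abb -> last char: b
  2: abbaabe$ -> last char: $
  3: abe$abba -> last char: a
  4: baabe$ab -> last char: b
  5: bbaabe$a -> last char: a
  6: be$abbaa -> last char: a
  7: e$abbaab -> last char: b


BWT = eb$abaab


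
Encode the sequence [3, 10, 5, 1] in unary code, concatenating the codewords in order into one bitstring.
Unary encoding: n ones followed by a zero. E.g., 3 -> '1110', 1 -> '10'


Encode each number as n ones followed by a terminating 0:
  3 -> 1110 (4 bits)
  10 -> 11111111110 (11 bits)
  5 -> 111110 (6 bits)
  1 -> 10 (2 bits)
Total length = 4 + 11 + 6 + 2 = 23 bits.

Unary([3, 10, 5, 1]) = 11101111111111011111010 (23 bits)


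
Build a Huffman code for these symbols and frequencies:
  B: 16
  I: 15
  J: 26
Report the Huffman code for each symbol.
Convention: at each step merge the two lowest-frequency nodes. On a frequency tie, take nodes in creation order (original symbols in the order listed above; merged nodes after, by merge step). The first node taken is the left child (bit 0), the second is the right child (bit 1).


Huffman tree construction:
Step 1: Merge I(15) + B(16) = 31
Step 2: Merge J(26) + (I+B)(31) = 57
Read each symbol's code off the tree from the root (left child = 0, right child = 1).

Codes:
  B: 11 (length 2)
  I: 10 (length 2)
  J: 0 (length 1)
Average code length: 88/57 = 1.5439 bits/symbol


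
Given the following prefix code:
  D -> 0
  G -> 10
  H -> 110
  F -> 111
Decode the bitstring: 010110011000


Decoding step by step:
Bits 0 -> D
Bits 10 -> G
Bits 110 -> H
Bits 0 -> D
Bits 110 -> H
Bits 0 -> D
Bits 0 -> D


Decoded message: DGHDHDD


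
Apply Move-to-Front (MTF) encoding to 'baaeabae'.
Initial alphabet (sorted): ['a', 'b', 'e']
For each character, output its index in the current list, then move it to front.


MTF encoding:
'b': index 1 in ['a', 'b', 'e'] -> ['b', 'a', 'e']
'a': index 1 in ['b', 'a', 'e'] -> ['a', 'b', 'e']
'a': index 0 in ['a', 'b', 'e'] -> ['a', 'b', 'e']
'e': index 2 in ['a', 'b', 'e'] -> ['e', 'a', 'b']
'a': index 1 in ['e', 'a', 'b'] -> ['a', 'e', 'b']
'b': index 2 in ['a', 'e', 'b'] -> ['b', 'a', 'e']
'a': index 1 in ['b', 'a', 'e'] -> ['a', 'b', 'e']
'e': index 2 in ['a', 'b', 'e'] -> ['e', 'a', 'b']


Output: [1, 1, 0, 2, 1, 2, 1, 2]


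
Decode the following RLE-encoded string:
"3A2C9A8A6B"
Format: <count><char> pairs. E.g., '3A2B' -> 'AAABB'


Expanding each <count><char> pair:
  3A -> 'AAA'
  2C -> 'CC'
  9A -> 'AAAAAAAAA'
  8A -> 'AAAAAAAA'
  6B -> 'BBBBBB'

Decoded = AAACCAAAAAAAAAAAAAAAAABBBBBB


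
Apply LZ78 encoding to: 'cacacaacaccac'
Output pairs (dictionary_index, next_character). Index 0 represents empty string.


LZ78 encoding steps:
Dictionary: {0: ''}
Step 1: w='' (idx 0), next='c' -> output (0, 'c'), add 'c' as idx 1
Step 2: w='' (idx 0), next='a' -> output (0, 'a'), add 'a' as idx 2
Step 3: w='c' (idx 1), next='a' -> output (1, 'a'), add 'ca' as idx 3
Step 4: w='ca' (idx 3), next='a' -> output (3, 'a'), add 'caa' as idx 4
Step 5: w='ca' (idx 3), next='c' -> output (3, 'c'), add 'cac' as idx 5
Step 6: w='cac' (idx 5), end of input -> output (5, '')


Encoded: [(0, 'c'), (0, 'a'), (1, 'a'), (3, 'a'), (3, 'c'), (5, '')]


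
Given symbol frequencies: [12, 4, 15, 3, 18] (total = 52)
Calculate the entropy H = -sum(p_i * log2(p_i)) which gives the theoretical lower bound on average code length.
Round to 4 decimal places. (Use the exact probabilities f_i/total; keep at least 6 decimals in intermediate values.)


Per-symbol terms -p_i * log2(p_i) with p_i = f_i/52:
  p = 12/52 = 0.230769: log2(p) = -2.115477, -p*log2(p) = 0.488187
  p = 4/52 = 0.076923: log2(p) = -3.700440, -p*log2(p) = 0.284649
  p = 15/52 = 0.288462: log2(p) = -1.793549, -p*log2(p) = 0.517370
  p = 3/52 = 0.057692: log2(p) = -4.115477, -p*log2(p) = 0.237431
  p = 18/52 = 0.346154: log2(p) = -1.530515, -p*log2(p) = 0.529794
H = 0.488187 + 0.284649 + 0.517370 + 0.237431 + 0.529794 = 2.057431

H = 2.0574 bits/symbol


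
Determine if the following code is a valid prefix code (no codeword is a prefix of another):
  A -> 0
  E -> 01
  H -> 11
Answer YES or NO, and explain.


Checking each pair (does one codeword prefix another?):
  A='0' vs E='01': prefix -- VIOLATION

NO -- this is NOT a valid prefix code. A (0) is a prefix of E (01).


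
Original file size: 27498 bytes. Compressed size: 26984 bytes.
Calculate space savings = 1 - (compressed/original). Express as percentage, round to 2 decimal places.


ratio = compressed/original = 26984/27498 = 0.981308
savings = 1 - ratio = 1 - 0.981308 = 0.018692
as a percentage: 0.018692 * 100 = 1.87%

Space savings = 1 - 26984/27498 = 1.87%


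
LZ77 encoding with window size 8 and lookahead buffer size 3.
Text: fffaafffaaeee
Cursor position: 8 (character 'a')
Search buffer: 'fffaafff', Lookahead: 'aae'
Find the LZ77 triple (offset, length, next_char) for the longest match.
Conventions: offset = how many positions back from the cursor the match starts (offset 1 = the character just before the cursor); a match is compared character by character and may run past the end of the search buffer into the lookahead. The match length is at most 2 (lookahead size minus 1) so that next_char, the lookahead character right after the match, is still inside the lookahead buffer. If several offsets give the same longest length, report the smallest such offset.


Try each offset into the search buffer:
  offset=1 (pos 7, char 'f'): match length 0
  offset=2 (pos 6, char 'f'): match length 0
  offset=3 (pos 5, char 'f'): match length 0
  offset=4 (pos 4, char 'a'): match length 1
  offset=5 (pos 3, char 'a'): match length 2
  offset=6 (pos 2, char 'f'): match length 0
  offset=7 (pos 1, char 'f'): match length 0
  offset=8 (pos 0, char 'f'): match length 0
Longest match has length 2 at offset 5.
next_char = character at position 8 + 2 = 10 -> 'e'

Best match: offset=5, length=2 (matching 'aa' starting at position 3)
LZ77 triple: (5, 2, 'e')


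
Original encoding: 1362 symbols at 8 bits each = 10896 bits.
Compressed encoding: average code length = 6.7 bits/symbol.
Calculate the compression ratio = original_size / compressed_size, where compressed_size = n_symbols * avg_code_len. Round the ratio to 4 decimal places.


original_size = n_symbols * orig_bits = 1362 * 8 = 10896 bits
compressed_size = n_symbols * avg_code_len = 1362 * 6.7 = 9125.4 bits
ratio = original_size / compressed_size = 10896 / 9125.4 = 1.194

Compression ratio = 1.194


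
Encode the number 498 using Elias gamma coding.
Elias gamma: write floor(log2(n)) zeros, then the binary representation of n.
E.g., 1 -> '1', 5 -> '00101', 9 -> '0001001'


num_bits = floor(log2(498)) + 1 = 9
leading_zeros = num_bits - 1 = 8
binary(498) = 111110010

Elias gamma(498) = '00000000' + '111110010' = 00000000111110010 (17 bits)


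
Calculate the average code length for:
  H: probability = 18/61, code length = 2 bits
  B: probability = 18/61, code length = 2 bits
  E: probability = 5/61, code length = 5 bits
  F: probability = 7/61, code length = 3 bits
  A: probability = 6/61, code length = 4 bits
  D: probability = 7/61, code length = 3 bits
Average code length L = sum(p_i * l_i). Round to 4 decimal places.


Weighted contributions p_i * l_i:
  H: (18/61) * 2 = 36/61
  B: (18/61) * 2 = 36/61
  E: (5/61) * 5 = 25/61
  F: (7/61) * 3 = 21/61
  A: (6/61) * 4 = 24/61
  D: (7/61) * 3 = 21/61
Sum = (36 + 36 + 25 + 21 + 24 + 21)/61 = 163/61

L = 163/61 = 2.6721 bits/symbol


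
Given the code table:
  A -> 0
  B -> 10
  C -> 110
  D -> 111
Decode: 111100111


Decoding:
111 -> D
10 -> B
0 -> A
111 -> D


Result: DBAD


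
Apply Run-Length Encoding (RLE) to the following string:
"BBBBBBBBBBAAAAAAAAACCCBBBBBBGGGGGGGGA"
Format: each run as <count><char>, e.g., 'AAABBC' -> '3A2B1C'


Scanning runs left to right:
  i=0: run of 'B' x 10 -> '10B'
  i=10: run of 'A' x 9 -> '9A'
  i=19: run of 'C' x 3 -> '3C'
  i=22: run of 'B' x 6 -> '6B'
  i=28: run of 'G' x 8 -> '8G'
  i=36: run of 'A' x 1 -> '1A'

RLE = 10B9A3C6B8G1A


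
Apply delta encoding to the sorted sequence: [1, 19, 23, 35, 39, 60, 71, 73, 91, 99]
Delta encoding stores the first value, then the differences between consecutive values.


First value: 1
Deltas:
  19 - 1 = 18
  23 - 19 = 4
  35 - 23 = 12
  39 - 35 = 4
  60 - 39 = 21
  71 - 60 = 11
  73 - 71 = 2
  91 - 73 = 18
  99 - 91 = 8


Delta encoded: [1, 18, 4, 12, 4, 21, 11, 2, 18, 8]


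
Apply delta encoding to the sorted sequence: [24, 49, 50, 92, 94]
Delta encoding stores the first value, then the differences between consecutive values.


First value: 24
Deltas:
  49 - 24 = 25
  50 - 49 = 1
  92 - 50 = 42
  94 - 92 = 2


Delta encoded: [24, 25, 1, 42, 2]


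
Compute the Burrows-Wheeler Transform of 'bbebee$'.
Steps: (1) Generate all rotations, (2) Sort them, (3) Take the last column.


Rotations (sorted):
  0: $bbebee -> last char: e
  1: bbebee$ -> last char: $
  2: bebee$b -> last char: b
  3: bee$bbe -> last char: e
  4: e$bbebe -> last char: e
  5: ebee$bb -> last char: b
  6: ee$bbeb -> last char: b


BWT = e$beebb


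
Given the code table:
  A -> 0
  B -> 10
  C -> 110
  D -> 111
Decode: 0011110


Decoding:
0 -> A
0 -> A
111 -> D
10 -> B


Result: AADB


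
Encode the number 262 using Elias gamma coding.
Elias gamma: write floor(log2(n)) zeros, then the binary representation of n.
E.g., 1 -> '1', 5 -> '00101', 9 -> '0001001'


num_bits = floor(log2(262)) + 1 = 9
leading_zeros = num_bits - 1 = 8
binary(262) = 100000110

Elias gamma(262) = '00000000' + '100000110' = 00000000100000110 (17 bits)


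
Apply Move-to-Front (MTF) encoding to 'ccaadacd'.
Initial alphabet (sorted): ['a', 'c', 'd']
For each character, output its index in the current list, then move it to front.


MTF encoding:
'c': index 1 in ['a', 'c', 'd'] -> ['c', 'a', 'd']
'c': index 0 in ['c', 'a', 'd'] -> ['c', 'a', 'd']
'a': index 1 in ['c', 'a', 'd'] -> ['a', 'c', 'd']
'a': index 0 in ['a', 'c', 'd'] -> ['a', 'c', 'd']
'd': index 2 in ['a', 'c', 'd'] -> ['d', 'a', 'c']
'a': index 1 in ['d', 'a', 'c'] -> ['a', 'd', 'c']
'c': index 2 in ['a', 'd', 'c'] -> ['c', 'a', 'd']
'd': index 2 in ['c', 'a', 'd'] -> ['d', 'c', 'a']


Output: [1, 0, 1, 0, 2, 1, 2, 2]


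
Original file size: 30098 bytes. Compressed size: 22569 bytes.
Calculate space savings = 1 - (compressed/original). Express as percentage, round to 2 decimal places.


ratio = compressed/original = 22569/30098 = 0.74985
savings = 1 - ratio = 1 - 0.74985 = 0.25015
as a percentage: 0.25015 * 100 = 25.01%

Space savings = 1 - 22569/30098 = 25.01%


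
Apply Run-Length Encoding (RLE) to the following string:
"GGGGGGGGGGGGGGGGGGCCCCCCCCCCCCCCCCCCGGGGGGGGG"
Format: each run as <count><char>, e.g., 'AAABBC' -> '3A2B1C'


Scanning runs left to right:
  i=0: run of 'G' x 18 -> '18G'
  i=18: run of 'C' x 18 -> '18C'
  i=36: run of 'G' x 9 -> '9G'

RLE = 18G18C9G


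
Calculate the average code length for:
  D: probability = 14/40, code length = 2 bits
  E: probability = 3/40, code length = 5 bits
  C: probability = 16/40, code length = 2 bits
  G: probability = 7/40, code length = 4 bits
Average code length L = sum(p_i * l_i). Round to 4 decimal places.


Weighted contributions p_i * l_i:
  D: (14/40) * 2 = 28/40
  E: (3/40) * 5 = 15/40
  C: (16/40) * 2 = 32/40
  G: (7/40) * 4 = 28/40
Sum = (28 + 15 + 32 + 28)/40 = 103/40

L = 103/40 = 2.5750 bits/symbol


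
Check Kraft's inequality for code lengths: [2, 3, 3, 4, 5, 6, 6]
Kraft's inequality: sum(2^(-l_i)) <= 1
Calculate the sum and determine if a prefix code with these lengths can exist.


Sum = 2^(-2) + 2^(-3) + 2^(-3) + 2^(-4) + 2^(-5) + 2^(-6) + 2^(-6)
    = 0.25 + 0.125 + 0.125 + 0.0625 + 0.03125 + 0.015625 + 0.015625
    = 40/64 = 0.625
Since 0.625 <= 1, Kraft's inequality IS satisfied.
A prefix code with these lengths CAN exist.

Kraft sum = 0.625. Satisfied.


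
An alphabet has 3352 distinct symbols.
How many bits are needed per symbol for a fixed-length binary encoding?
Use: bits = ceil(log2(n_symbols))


log2(3352) = 11.7108
Bracket: 2^11 = 2048 < 3352 <= 2^12 = 4096
So ceil(log2(3352)) = 12

bits = ceil(log2(3352)) = ceil(11.7108) = 12 bits


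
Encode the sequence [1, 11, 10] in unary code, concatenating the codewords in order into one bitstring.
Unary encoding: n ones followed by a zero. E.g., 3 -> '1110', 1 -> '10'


Encode each number as n ones followed by a terminating 0:
  1 -> 10 (2 bits)
  11 -> 111111111110 (12 bits)
  10 -> 11111111110 (11 bits)
Total length = 2 + 12 + 11 = 25 bits.

Unary([1, 11, 10]) = 1011111111111011111111110 (25 bits)


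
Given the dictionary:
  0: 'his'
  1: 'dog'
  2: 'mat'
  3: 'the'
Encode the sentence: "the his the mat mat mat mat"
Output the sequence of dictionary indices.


Look up each word in the dictionary:
  'the' -> 3
  'his' -> 0
  'the' -> 3
  'mat' -> 2
  'mat' -> 2
  'mat' -> 2
  'mat' -> 2

Encoded: [3, 0, 3, 2, 2, 2, 2]


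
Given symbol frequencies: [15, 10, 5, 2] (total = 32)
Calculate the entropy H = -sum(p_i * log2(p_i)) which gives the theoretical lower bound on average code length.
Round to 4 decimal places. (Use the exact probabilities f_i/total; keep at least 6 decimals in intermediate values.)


Per-symbol terms -p_i * log2(p_i) with p_i = f_i/32:
  p = 15/32 = 0.468750: log2(p) = -1.093109, -p*log2(p) = 0.512395
  p = 10/32 = 0.312500: log2(p) = -1.678072, -p*log2(p) = 0.524397
  p = 5/32 = 0.156250: log2(p) = -2.678072, -p*log2(p) = 0.418449
  p = 2/32 = 0.062500: log2(p) = -4.000000, -p*log2(p) = 0.250000
H = 0.512395 + 0.524397 + 0.418449 + 0.250000 = 1.705241

H = 1.7052 bits/symbol


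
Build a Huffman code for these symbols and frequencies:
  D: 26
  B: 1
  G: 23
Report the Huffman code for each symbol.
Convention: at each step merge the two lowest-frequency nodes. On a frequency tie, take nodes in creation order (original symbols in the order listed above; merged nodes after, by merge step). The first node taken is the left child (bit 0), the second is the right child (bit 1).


Huffman tree construction:
Step 1: Merge B(1) + G(23) = 24
Step 2: Merge (B+G)(24) + D(26) = 50
Read each symbol's code off the tree from the root (left child = 0, right child = 1).

Codes:
  D: 1 (length 1)
  B: 00 (length 2)
  G: 01 (length 2)
Average code length: 74/50 = 1.4800 bits/symbol


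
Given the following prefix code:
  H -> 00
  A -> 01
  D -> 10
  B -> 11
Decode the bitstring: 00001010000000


Decoding step by step:
Bits 00 -> H
Bits 00 -> H
Bits 10 -> D
Bits 10 -> D
Bits 00 -> H
Bits 00 -> H
Bits 00 -> H


Decoded message: HHDDHHH


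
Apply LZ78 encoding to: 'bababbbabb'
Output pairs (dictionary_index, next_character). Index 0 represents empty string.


LZ78 encoding steps:
Dictionary: {0: ''}
Step 1: w='' (idx 0), next='b' -> output (0, 'b'), add 'b' as idx 1
Step 2: w='' (idx 0), next='a' -> output (0, 'a'), add 'a' as idx 2
Step 3: w='b' (idx 1), next='a' -> output (1, 'a'), add 'ba' as idx 3
Step 4: w='b' (idx 1), next='b' -> output (1, 'b'), add 'bb' as idx 4
Step 5: w='ba' (idx 3), next='b' -> output (3, 'b'), add 'bab' as idx 5
Step 6: w='b' (idx 1), end of input -> output (1, '')


Encoded: [(0, 'b'), (0, 'a'), (1, 'a'), (1, 'b'), (3, 'b'), (1, '')]


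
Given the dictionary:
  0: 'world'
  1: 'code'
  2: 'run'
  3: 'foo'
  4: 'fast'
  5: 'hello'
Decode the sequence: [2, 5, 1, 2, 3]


Look up each index in the dictionary:
  2 -> 'run'
  5 -> 'hello'
  1 -> 'code'
  2 -> 'run'
  3 -> 'foo'

Decoded: "run hello code run foo"


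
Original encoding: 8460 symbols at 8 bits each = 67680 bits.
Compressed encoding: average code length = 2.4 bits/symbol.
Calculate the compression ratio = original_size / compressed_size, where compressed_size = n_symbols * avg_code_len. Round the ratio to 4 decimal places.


original_size = n_symbols * orig_bits = 8460 * 8 = 67680 bits
compressed_size = n_symbols * avg_code_len = 8460 * 2.4 = 20304.0 bits
ratio = original_size / compressed_size = 67680 / 20304.0 = 3.3333

Compression ratio = 3.3333


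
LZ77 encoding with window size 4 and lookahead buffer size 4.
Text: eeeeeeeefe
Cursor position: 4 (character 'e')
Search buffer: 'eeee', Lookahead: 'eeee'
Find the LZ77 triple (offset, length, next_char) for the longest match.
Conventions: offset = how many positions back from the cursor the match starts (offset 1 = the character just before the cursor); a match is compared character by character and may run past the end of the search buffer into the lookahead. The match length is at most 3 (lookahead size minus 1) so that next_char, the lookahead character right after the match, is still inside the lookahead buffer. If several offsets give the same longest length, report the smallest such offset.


Try each offset into the search buffer:
  offset=1 (pos 3, char 'e'): match length 3
  offset=2 (pos 2, char 'e'): match length 3
  offset=3 (pos 1, char 'e'): match length 3
  offset=4 (pos 0, char 'e'): match length 3
Longest match has length 3, found at offsets 1, 2, 3, 4; take the smallest, offset 1.
next_char = character at position 4 + 3 = 7 -> 'e'

Best match: offset=1, length=3 (matching 'eee' starting at position 3)
LZ77 triple: (1, 3, 'e')


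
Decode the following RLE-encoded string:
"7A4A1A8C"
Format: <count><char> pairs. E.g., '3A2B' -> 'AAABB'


Expanding each <count><char> pair:
  7A -> 'AAAAAAA'
  4A -> 'AAAA'
  1A -> 'A'
  8C -> 'CCCCCCCC'

Decoded = AAAAAAAAAAAACCCCCCCC


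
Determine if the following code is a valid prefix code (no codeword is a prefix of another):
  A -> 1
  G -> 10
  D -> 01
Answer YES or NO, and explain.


Checking each pair (does one codeword prefix another?):
  A='1' vs G='10': prefix -- VIOLATION

NO -- this is NOT a valid prefix code. A (1) is a prefix of G (10).


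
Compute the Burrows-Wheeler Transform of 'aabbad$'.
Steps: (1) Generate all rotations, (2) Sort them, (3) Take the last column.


Rotations (sorted):
  0: $aabbad -> last char: d
  1: aabbad$ -> last char: $
  2: abbad$a -> last char: a
  3: ad$aabb -> last char: b
  4: bad$aab -> last char: b
  5: bbad$aa -> last char: a
  6: d$aabba -> last char: a


BWT = d$abbaa


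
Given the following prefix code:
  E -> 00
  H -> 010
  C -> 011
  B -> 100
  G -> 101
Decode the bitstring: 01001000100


Decoding step by step:
Bits 010 -> H
Bits 010 -> H
Bits 00 -> E
Bits 100 -> B


Decoded message: HHEB


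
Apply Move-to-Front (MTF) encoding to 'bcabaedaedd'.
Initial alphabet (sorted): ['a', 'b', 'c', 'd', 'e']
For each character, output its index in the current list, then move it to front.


MTF encoding:
'b': index 1 in ['a', 'b', 'c', 'd', 'e'] -> ['b', 'a', 'c', 'd', 'e']
'c': index 2 in ['b', 'a', 'c', 'd', 'e'] -> ['c', 'b', 'a', 'd', 'e']
'a': index 2 in ['c', 'b', 'a', 'd', 'e'] -> ['a', 'c', 'b', 'd', 'e']
'b': index 2 in ['a', 'c', 'b', 'd', 'e'] -> ['b', 'a', 'c', 'd', 'e']
'a': index 1 in ['b', 'a', 'c', 'd', 'e'] -> ['a', 'b', 'c', 'd', 'e']
'e': index 4 in ['a', 'b', 'c', 'd', 'e'] -> ['e', 'a', 'b', 'c', 'd']
'd': index 4 in ['e', 'a', 'b', 'c', 'd'] -> ['d', 'e', 'a', 'b', 'c']
'a': index 2 in ['d', 'e', 'a', 'b', 'c'] -> ['a', 'd', 'e', 'b', 'c']
'e': index 2 in ['a', 'd', 'e', 'b', 'c'] -> ['e', 'a', 'd', 'b', 'c']
'd': index 2 in ['e', 'a', 'd', 'b', 'c'] -> ['d', 'e', 'a', 'b', 'c']
'd': index 0 in ['d', 'e', 'a', 'b', 'c'] -> ['d', 'e', 'a', 'b', 'c']


Output: [1, 2, 2, 2, 1, 4, 4, 2, 2, 2, 0]
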